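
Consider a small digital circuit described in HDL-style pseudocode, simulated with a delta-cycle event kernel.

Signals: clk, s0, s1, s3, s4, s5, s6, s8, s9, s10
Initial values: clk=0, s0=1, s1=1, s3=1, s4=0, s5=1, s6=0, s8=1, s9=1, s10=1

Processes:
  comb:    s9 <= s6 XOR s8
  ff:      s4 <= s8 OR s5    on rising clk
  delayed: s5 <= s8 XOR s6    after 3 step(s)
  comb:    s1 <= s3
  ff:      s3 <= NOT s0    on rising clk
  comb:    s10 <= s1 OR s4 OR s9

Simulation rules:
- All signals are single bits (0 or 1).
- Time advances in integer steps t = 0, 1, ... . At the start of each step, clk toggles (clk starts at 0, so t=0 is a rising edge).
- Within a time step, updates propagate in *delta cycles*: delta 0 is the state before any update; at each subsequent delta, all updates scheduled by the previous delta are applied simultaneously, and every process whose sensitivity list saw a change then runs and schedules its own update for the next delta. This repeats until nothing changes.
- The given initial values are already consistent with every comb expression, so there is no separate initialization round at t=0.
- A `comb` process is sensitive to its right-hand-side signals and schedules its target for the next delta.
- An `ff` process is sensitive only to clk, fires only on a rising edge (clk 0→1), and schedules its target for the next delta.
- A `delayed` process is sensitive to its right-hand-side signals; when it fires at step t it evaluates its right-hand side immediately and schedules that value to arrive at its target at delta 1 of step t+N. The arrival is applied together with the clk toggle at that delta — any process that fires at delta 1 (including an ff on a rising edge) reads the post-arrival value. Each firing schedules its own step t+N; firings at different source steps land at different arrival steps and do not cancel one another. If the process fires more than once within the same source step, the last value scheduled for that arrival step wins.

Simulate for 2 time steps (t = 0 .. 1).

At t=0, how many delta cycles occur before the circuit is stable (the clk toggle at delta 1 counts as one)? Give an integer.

3

t0.Δ0 s4=0 s0=1 clk=0 s6=0 s8=1 s3=1 s9=1 s5=1 s1=1 s10=1
t0.Δ1 s4=0 s0=1 clk=1 s6=0 s8=1 s3=1 s9=1 s5=1 s1=1 s10=1
t0.Δ2 s4=1 s0=1 clk=1 s6=0 s8=1 s3=0 s9=1 s5=1 s1=1 s10=1
t0.Δ3 s4=1 s0=1 clk=1 s6=0 s8=1 s3=0 s9=1 s5=1 s1=0 s10=1
t1.Δ0 s4=1 s0=1 clk=1 s6=0 s8=1 s3=0 s9=1 s5=1 s1=0 s10=1
t1.Δ1 s4=1 s0=1 clk=0 s6=0 s8=1 s3=0 s9=1 s5=1 s1=0 s10=1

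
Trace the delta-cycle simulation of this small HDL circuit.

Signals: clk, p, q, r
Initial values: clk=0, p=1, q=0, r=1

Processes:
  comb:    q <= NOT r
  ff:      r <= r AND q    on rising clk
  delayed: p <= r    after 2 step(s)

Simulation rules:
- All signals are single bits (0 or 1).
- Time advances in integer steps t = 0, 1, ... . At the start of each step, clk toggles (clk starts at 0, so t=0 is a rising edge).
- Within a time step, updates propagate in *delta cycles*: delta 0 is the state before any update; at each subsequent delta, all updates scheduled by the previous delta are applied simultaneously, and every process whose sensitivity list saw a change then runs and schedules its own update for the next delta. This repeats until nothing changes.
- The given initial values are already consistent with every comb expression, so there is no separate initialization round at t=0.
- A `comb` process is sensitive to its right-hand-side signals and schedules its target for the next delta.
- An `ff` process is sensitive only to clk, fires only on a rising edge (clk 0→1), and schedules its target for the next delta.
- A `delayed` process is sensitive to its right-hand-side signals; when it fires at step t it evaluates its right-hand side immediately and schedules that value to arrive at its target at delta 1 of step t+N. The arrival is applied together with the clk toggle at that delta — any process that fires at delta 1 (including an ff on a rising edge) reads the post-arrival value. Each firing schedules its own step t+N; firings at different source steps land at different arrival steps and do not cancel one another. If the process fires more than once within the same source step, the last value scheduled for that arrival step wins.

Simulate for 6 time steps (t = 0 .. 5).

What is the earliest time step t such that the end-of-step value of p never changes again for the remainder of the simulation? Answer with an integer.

t=0 Δ0: q=0 p=1 clk=0 r=1
  Δ1: clk:0→1
  Δ2: r:1→0
  Δ3: q:0→1
  (3Δ to stable)
t=1 Δ0: q=1 p=1 clk=1 r=0
  Δ1: clk:1→0
  (1Δ to stable)
t=2 Δ0: q=1 p=1 clk=0 r=0
  Δ1: p:1→0, clk:0→1
  (1Δ to stable)
t=3 Δ0: q=1 p=0 clk=1 r=0
  Δ1: clk:1→0
  (1Δ to stable)
t=4 Δ0: q=1 p=0 clk=0 r=0
  Δ1: clk:0→1
  (1Δ to stable)
t=5 Δ0: q=1 p=0 clk=1 r=0
  Δ1: clk:1→0
  (1Δ to stable)

2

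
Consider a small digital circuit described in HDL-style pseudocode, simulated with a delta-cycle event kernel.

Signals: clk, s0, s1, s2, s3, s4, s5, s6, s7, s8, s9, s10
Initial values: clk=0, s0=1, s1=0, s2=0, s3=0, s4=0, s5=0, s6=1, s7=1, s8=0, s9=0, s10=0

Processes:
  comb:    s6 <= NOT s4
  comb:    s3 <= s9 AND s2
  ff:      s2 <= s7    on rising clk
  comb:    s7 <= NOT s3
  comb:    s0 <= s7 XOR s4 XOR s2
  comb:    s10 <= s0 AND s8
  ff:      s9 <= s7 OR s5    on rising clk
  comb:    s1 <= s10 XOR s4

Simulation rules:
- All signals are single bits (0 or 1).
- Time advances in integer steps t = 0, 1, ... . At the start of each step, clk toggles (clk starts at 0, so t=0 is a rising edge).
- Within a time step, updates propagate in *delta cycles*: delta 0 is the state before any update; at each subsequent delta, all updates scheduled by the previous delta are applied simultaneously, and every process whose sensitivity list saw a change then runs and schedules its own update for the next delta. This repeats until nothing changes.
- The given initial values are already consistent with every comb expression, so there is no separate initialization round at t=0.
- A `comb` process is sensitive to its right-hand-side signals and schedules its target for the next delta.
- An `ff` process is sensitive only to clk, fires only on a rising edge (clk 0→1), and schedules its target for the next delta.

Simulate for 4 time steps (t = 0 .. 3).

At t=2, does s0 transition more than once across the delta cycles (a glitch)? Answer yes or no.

t=0 Δ0: s7=1 s3=0 s6=1 s10=0 s8=0 s4=0 s5=0 s1=0 s2=0 clk=0 s9=0 s0=1
  Δ1: clk:0→1
  Δ2: s2:0→1, s9:0→1
  Δ3: s3:0→1, s0:1→0
  Δ4: s7:1→0
  Δ5: s0:0→1
  (5Δ to stable)
t=1 Δ0: s7=0 s3=1 s6=1 s10=0 s8=0 s4=0 s5=0 s1=0 s2=1 clk=1 s9=1 s0=1
  Δ1: clk:1→0
  (1Δ to stable)
t=2 Δ0: s7=0 s3=1 s6=1 s10=0 s8=0 s4=0 s5=0 s1=0 s2=1 clk=0 s9=1 s0=1
  Δ1: clk:0→1
  Δ2: s2:1→0, s9:1→0
  Δ3: s3:1→0, s0:1→0
  Δ4: s7:0→1
  Δ5: s0:0→1
  (5Δ to stable)
t=3 Δ0: s7=1 s3=0 s6=1 s10=0 s8=0 s4=0 s5=0 s1=0 s2=0 clk=1 s9=0 s0=1
  Δ1: clk:1→0
  (1Δ to stable)

yes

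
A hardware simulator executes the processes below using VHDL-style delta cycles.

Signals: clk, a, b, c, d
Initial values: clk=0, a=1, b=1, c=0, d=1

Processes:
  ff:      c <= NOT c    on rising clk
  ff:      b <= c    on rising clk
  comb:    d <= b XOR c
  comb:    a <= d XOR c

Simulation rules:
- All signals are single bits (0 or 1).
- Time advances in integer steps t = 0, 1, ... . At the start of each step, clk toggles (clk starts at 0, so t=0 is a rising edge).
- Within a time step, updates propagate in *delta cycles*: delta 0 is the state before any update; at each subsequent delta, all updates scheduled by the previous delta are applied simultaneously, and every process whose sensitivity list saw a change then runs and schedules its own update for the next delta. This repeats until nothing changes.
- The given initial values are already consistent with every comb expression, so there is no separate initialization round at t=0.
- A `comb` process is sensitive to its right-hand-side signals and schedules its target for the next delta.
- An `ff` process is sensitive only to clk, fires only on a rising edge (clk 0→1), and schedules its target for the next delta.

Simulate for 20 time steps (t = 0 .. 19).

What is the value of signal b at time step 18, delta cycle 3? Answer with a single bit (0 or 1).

[bits: c,b,d,a,clk]
t=0: Δ0=01110 Δ1=01111 Δ2=10111 Δ3=10101 | 3Δ
t=1: Δ0=10101 Δ1=10100 | 1Δ
t=2: Δ0=10100 Δ1=10101 Δ2=01101 Δ3=01111 | 3Δ
t=3: Δ0=01111 Δ1=01110 | 1Δ
t=4: Δ0=01110 Δ1=01111 Δ2=10111 Δ3=10101 | 3Δ
t=5: Δ0=10101 Δ1=10100 | 1Δ
t=6: Δ0=10100 Δ1=10101 Δ2=01101 Δ3=01111 | 3Δ
t=7: Δ0=01111 Δ1=01110 | 1Δ
t=8: Δ0=01110 Δ1=01111 Δ2=10111 Δ3=10101 | 3Δ
t=9: Δ0=10101 Δ1=10100 | 1Δ
t=10: Δ0=10100 Δ1=10101 Δ2=01101 Δ3=01111 | 3Δ
t=11: Δ0=01111 Δ1=01110 | 1Δ
t=12: Δ0=01110 Δ1=01111 Δ2=10111 Δ3=10101 | 3Δ
t=13: Δ0=10101 Δ1=10100 | 1Δ
t=14: Δ0=10100 Δ1=10101 Δ2=01101 Δ3=01111 | 3Δ
t=15: Δ0=01111 Δ1=01110 | 1Δ
t=16: Δ0=01110 Δ1=01111 Δ2=10111 Δ3=10101 | 3Δ
t=17: Δ0=10101 Δ1=10100 | 1Δ
t=18: Δ0=10100 Δ1=10101 Δ2=01101 Δ3=01111 | 3Δ
t=19: Δ0=01111 Δ1=01110 | 1Δ

1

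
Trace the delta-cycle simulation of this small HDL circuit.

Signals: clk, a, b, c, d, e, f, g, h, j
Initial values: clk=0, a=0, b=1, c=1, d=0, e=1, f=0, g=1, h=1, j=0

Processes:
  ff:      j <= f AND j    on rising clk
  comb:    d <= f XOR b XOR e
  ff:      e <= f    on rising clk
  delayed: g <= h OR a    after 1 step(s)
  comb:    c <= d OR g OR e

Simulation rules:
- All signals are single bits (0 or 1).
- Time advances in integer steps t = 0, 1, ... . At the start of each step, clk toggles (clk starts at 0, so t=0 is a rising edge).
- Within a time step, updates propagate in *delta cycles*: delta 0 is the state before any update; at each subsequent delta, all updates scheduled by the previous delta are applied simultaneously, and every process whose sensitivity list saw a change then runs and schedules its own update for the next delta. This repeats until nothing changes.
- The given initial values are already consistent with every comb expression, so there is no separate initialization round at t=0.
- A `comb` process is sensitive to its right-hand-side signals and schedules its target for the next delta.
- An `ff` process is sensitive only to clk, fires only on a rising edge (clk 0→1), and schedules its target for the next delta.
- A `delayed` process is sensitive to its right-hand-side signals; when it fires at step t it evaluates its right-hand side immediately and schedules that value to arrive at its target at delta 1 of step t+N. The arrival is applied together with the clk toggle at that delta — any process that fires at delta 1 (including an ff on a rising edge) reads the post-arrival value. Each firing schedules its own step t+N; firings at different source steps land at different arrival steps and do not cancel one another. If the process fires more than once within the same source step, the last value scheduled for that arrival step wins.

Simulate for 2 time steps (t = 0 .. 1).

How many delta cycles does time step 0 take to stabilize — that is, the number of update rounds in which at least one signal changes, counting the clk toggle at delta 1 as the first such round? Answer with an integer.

[bits: a,f,h,c,e,d,clk,g,j,b]
t=0: Δ0=0011100101 Δ1=0011101101 Δ2=0011001101 Δ3=0011011101 | 3Δ
t=1: Δ0=0011011101 Δ1=0011010101 | 1Δ

3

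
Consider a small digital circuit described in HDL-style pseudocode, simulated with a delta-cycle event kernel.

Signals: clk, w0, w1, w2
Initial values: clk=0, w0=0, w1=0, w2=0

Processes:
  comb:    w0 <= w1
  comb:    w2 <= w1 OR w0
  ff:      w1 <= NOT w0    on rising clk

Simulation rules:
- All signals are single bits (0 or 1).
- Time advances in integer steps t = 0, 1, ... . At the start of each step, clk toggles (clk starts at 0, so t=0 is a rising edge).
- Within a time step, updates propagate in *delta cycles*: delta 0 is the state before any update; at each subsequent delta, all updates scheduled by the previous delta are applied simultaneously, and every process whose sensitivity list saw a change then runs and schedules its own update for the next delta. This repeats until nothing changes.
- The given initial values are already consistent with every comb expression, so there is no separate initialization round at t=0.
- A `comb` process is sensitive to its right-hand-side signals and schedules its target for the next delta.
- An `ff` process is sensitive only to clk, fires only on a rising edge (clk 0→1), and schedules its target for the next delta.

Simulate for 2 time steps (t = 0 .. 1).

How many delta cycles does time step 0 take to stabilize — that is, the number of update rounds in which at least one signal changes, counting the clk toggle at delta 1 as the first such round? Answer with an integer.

3

t0.Δ0 w1=0 w0=0 w2=0 clk=0
t0.Δ1 w1=0 w0=0 w2=0 clk=1
t0.Δ2 w1=1 w0=0 w2=0 clk=1
t0.Δ3 w1=1 w0=1 w2=1 clk=1
t1.Δ0 w1=1 w0=1 w2=1 clk=1
t1.Δ1 w1=1 w0=1 w2=1 clk=0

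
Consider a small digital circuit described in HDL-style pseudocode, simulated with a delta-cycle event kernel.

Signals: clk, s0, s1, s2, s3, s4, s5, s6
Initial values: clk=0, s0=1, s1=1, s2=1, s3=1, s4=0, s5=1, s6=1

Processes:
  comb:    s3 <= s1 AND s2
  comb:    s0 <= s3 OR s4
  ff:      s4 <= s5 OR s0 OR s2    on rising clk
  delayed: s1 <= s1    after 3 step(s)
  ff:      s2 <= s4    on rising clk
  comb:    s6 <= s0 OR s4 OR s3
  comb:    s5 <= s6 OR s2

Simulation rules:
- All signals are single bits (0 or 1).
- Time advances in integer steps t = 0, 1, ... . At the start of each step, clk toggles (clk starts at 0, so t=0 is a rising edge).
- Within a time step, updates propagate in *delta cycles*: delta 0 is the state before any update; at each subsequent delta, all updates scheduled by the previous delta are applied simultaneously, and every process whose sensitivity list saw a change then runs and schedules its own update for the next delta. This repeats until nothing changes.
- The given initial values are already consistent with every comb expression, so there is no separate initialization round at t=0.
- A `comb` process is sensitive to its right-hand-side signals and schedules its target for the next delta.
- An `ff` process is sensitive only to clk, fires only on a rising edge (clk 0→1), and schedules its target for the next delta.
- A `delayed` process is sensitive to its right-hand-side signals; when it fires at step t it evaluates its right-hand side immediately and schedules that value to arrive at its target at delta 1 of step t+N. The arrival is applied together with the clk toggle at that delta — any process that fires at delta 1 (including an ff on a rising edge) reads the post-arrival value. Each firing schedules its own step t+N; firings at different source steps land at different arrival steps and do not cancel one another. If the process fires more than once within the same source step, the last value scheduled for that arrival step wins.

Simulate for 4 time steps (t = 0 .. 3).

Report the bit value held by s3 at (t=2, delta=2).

0

t0.Δ0 s2=1 s6=1 s5=1 s1=1 s4=0 clk=0 s3=1 s0=1
t0.Δ1 s2=1 s6=1 s5=1 s1=1 s4=0 clk=1 s3=1 s0=1
t0.Δ2 s2=0 s6=1 s5=1 s1=1 s4=1 clk=1 s3=1 s0=1
t0.Δ3 s2=0 s6=1 s5=1 s1=1 s4=1 clk=1 s3=0 s0=1
t1.Δ0 s2=0 s6=1 s5=1 s1=1 s4=1 clk=1 s3=0 s0=1
t1.Δ1 s2=0 s6=1 s5=1 s1=1 s4=1 clk=0 s3=0 s0=1
t2.Δ0 s2=0 s6=1 s5=1 s1=1 s4=1 clk=0 s3=0 s0=1
t2.Δ1 s2=0 s6=1 s5=1 s1=1 s4=1 clk=1 s3=0 s0=1
t2.Δ2 s2=1 s6=1 s5=1 s1=1 s4=1 clk=1 s3=0 s0=1
t2.Δ3 s2=1 s6=1 s5=1 s1=1 s4=1 clk=1 s3=1 s0=1
t3.Δ0 s2=1 s6=1 s5=1 s1=1 s4=1 clk=1 s3=1 s0=1
t3.Δ1 s2=1 s6=1 s5=1 s1=1 s4=1 clk=0 s3=1 s0=1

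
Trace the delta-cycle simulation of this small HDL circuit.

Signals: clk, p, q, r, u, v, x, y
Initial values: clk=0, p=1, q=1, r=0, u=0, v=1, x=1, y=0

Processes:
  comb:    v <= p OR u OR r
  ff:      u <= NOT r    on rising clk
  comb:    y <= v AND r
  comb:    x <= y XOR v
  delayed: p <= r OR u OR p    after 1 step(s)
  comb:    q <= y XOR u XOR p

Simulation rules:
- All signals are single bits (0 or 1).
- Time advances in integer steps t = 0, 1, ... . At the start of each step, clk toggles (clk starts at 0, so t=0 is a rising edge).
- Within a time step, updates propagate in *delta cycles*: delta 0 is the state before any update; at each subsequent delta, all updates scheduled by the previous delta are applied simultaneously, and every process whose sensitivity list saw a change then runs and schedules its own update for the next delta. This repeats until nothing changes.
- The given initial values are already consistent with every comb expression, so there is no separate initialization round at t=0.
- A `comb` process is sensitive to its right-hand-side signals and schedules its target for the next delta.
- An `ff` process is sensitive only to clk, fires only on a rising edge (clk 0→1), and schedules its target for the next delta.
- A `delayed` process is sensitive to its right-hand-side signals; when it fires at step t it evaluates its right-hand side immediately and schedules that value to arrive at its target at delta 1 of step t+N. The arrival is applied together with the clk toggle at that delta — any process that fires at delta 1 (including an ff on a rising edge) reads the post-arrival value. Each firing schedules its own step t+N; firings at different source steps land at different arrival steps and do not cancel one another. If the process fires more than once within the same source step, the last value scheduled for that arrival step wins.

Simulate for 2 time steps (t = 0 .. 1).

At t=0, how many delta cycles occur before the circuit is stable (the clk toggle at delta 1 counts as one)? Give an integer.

3

t0.Δ0 y=0 q=1 x=1 p=1 r=0 u=0 clk=0 v=1
t0.Δ1 y=0 q=1 x=1 p=1 r=0 u=0 clk=1 v=1
t0.Δ2 y=0 q=1 x=1 p=1 r=0 u=1 clk=1 v=1
t0.Δ3 y=0 q=0 x=1 p=1 r=0 u=1 clk=1 v=1
t1.Δ0 y=0 q=0 x=1 p=1 r=0 u=1 clk=1 v=1
t1.Δ1 y=0 q=0 x=1 p=1 r=0 u=1 clk=0 v=1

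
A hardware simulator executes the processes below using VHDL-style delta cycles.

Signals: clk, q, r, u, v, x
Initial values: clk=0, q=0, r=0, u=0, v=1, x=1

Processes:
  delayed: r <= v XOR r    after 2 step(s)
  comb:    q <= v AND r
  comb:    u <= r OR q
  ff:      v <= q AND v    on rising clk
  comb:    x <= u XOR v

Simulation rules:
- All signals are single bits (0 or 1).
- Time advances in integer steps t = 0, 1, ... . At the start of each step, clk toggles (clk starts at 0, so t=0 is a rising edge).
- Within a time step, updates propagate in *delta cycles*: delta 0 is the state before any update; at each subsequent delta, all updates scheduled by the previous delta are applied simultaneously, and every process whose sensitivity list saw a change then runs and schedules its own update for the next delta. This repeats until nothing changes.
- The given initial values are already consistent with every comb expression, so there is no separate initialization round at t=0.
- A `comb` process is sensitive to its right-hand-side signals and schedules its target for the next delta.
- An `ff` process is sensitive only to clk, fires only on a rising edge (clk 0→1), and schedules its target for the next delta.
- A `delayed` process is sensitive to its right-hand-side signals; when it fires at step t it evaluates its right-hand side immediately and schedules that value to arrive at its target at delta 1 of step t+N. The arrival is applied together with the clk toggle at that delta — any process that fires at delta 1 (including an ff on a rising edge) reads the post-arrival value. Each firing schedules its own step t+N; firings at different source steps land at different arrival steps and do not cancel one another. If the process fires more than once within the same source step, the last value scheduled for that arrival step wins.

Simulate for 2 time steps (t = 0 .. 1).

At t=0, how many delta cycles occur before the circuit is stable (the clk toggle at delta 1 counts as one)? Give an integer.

[bits: x,clk,r,u,v,q]
t=0: Δ0=100010 Δ1=110010 Δ2=110000 Δ3=010000 | 3Δ
t=1: Δ0=010000 Δ1=000000 | 1Δ

3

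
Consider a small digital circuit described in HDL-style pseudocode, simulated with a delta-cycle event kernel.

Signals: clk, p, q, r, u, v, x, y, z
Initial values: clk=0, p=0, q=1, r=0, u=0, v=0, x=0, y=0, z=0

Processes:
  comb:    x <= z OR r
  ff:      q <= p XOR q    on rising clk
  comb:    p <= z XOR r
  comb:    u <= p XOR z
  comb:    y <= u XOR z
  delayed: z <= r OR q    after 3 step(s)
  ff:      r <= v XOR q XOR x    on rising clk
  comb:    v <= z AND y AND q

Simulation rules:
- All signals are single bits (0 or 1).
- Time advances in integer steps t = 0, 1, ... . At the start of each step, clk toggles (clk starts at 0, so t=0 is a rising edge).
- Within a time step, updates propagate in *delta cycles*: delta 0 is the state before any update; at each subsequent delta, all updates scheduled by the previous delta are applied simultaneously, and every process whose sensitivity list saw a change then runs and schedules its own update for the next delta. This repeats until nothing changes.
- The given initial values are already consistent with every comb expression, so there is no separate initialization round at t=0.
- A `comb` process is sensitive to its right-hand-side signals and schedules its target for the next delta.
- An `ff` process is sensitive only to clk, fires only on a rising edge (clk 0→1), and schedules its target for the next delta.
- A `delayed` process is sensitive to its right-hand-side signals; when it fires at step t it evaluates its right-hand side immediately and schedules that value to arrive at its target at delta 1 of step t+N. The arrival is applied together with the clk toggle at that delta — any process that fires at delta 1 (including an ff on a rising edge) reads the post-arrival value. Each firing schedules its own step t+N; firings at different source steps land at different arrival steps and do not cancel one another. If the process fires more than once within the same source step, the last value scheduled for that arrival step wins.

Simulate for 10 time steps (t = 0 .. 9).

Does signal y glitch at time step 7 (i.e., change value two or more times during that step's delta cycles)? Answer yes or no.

t0.Δ0 z=0 u=0 clk=0 v=0 y=0 q=1 r=0 p=0 x=0
t0.Δ1 z=0 u=0 clk=1 v=0 y=0 q=1 r=0 p=0 x=0
t0.Δ2 z=0 u=0 clk=1 v=0 y=0 q=1 r=1 p=0 x=0
t0.Δ3 z=0 u=0 clk=1 v=0 y=0 q=1 r=1 p=1 x=1
t0.Δ4 z=0 u=1 clk=1 v=0 y=0 q=1 r=1 p=1 x=1
t0.Δ5 z=0 u=1 clk=1 v=0 y=1 q=1 r=1 p=1 x=1
t1.Δ0 z=0 u=1 clk=1 v=0 y=1 q=1 r=1 p=1 x=1
t1.Δ1 z=0 u=1 clk=0 v=0 y=1 q=1 r=1 p=1 x=1
t2.Δ0 z=0 u=1 clk=0 v=0 y=1 q=1 r=1 p=1 x=1
t2.Δ1 z=0 u=1 clk=1 v=0 y=1 q=1 r=1 p=1 x=1
t2.Δ2 z=0 u=1 clk=1 v=0 y=1 q=0 r=0 p=1 x=1
t2.Δ3 z=0 u=1 clk=1 v=0 y=1 q=0 r=0 p=0 x=0
t2.Δ4 z=0 u=0 clk=1 v=0 y=1 q=0 r=0 p=0 x=0
t2.Δ5 z=0 u=0 clk=1 v=0 y=0 q=0 r=0 p=0 x=0
t3.Δ0 z=0 u=0 clk=1 v=0 y=0 q=0 r=0 p=0 x=0
t3.Δ1 z=1 u=0 clk=0 v=0 y=0 q=0 r=0 p=0 x=0
t3.Δ2 z=1 u=1 clk=0 v=0 y=1 q=0 r=0 p=1 x=1
t3.Δ3 z=1 u=0 clk=0 v=0 y=0 q=0 r=0 p=1 x=1
t3.Δ4 z=1 u=0 clk=0 v=0 y=1 q=0 r=0 p=1 x=1
t4.Δ0 z=1 u=0 clk=0 v=0 y=1 q=0 r=0 p=1 x=1
t4.Δ1 z=1 u=0 clk=1 v=0 y=1 q=0 r=0 p=1 x=1
t4.Δ2 z=1 u=0 clk=1 v=0 y=1 q=1 r=1 p=1 x=1
t4.Δ3 z=1 u=0 clk=1 v=1 y=1 q=1 r=1 p=0 x=1
t4.Δ4 z=1 u=1 clk=1 v=1 y=1 q=1 r=1 p=0 x=1
t4.Δ5 z=1 u=1 clk=1 v=1 y=0 q=1 r=1 p=0 x=1
t4.Δ6 z=1 u=1 clk=1 v=0 y=0 q=1 r=1 p=0 x=1
t5.Δ0 z=1 u=1 clk=1 v=0 y=0 q=1 r=1 p=0 x=1
t5.Δ1 z=0 u=1 clk=0 v=0 y=0 q=1 r=1 p=0 x=1
t5.Δ2 z=0 u=0 clk=0 v=0 y=1 q=1 r=1 p=1 x=1
t5.Δ3 z=0 u=1 clk=0 v=0 y=0 q=1 r=1 p=1 x=1
t5.Δ4 z=0 u=1 clk=0 v=0 y=1 q=1 r=1 p=1 x=1
t6.Δ0 z=0 u=1 clk=0 v=0 y=1 q=1 r=1 p=1 x=1
t6.Δ1 z=0 u=1 clk=1 v=0 y=1 q=1 r=1 p=1 x=1
t6.Δ2 z=0 u=1 clk=1 v=0 y=1 q=0 r=0 p=1 x=1
t6.Δ3 z=0 u=1 clk=1 v=0 y=1 q=0 r=0 p=0 x=0
t6.Δ4 z=0 u=0 clk=1 v=0 y=1 q=0 r=0 p=0 x=0
t6.Δ5 z=0 u=0 clk=1 v=0 y=0 q=0 r=0 p=0 x=0
t7.Δ0 z=0 u=0 clk=1 v=0 y=0 q=0 r=0 p=0 x=0
t7.Δ1 z=1 u=0 clk=0 v=0 y=0 q=0 r=0 p=0 x=0
t7.Δ2 z=1 u=1 clk=0 v=0 y=1 q=0 r=0 p=1 x=1
t7.Δ3 z=1 u=0 clk=0 v=0 y=0 q=0 r=0 p=1 x=1
t7.Δ4 z=1 u=0 clk=0 v=0 y=1 q=0 r=0 p=1 x=1
t8.Δ0 z=1 u=0 clk=0 v=0 y=1 q=0 r=0 p=1 x=1
t8.Δ1 z=1 u=0 clk=1 v=0 y=1 q=0 r=0 p=1 x=1
t8.Δ2 z=1 u=0 clk=1 v=0 y=1 q=1 r=1 p=1 x=1
t8.Δ3 z=1 u=0 clk=1 v=1 y=1 q=1 r=1 p=0 x=1
t8.Δ4 z=1 u=1 clk=1 v=1 y=1 q=1 r=1 p=0 x=1
t8.Δ5 z=1 u=1 clk=1 v=1 y=0 q=1 r=1 p=0 x=1
t8.Δ6 z=1 u=1 clk=1 v=0 y=0 q=1 r=1 p=0 x=1
t9.Δ0 z=1 u=1 clk=1 v=0 y=0 q=1 r=1 p=0 x=1
t9.Δ1 z=0 u=1 clk=0 v=0 y=0 q=1 r=1 p=0 x=1
t9.Δ2 z=0 u=0 clk=0 v=0 y=1 q=1 r=1 p=1 x=1
t9.Δ3 z=0 u=1 clk=0 v=0 y=0 q=1 r=1 p=1 x=1
t9.Δ4 z=0 u=1 clk=0 v=0 y=1 q=1 r=1 p=1 x=1

yes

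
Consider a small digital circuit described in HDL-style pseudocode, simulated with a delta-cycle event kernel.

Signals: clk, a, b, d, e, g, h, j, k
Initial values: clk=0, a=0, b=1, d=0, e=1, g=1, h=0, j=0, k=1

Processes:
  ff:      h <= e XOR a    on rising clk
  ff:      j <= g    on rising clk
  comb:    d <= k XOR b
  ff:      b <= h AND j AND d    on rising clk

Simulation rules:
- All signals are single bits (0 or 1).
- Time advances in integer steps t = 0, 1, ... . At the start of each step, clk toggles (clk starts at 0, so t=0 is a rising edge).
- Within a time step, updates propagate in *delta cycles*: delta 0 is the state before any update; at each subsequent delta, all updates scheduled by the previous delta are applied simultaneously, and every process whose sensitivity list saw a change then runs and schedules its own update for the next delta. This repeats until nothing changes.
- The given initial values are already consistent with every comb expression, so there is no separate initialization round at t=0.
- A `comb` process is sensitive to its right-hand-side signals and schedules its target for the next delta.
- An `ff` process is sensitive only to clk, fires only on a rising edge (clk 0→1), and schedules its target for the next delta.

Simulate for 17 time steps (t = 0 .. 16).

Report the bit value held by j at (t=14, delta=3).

1

t0.Δ0 h=0 a=0 clk=0 b=1 d=0 k=1 j=0 g=1 e=1
t0.Δ1 h=0 a=0 clk=1 b=1 d=0 k=1 j=0 g=1 e=1
t0.Δ2 h=1 a=0 clk=1 b=0 d=0 k=1 j=1 g=1 e=1
t0.Δ3 h=1 a=0 clk=1 b=0 d=1 k=1 j=1 g=1 e=1
t1.Δ0 h=1 a=0 clk=1 b=0 d=1 k=1 j=1 g=1 e=1
t1.Δ1 h=1 a=0 clk=0 b=0 d=1 k=1 j=1 g=1 e=1
t2.Δ0 h=1 a=0 clk=0 b=0 d=1 k=1 j=1 g=1 e=1
t2.Δ1 h=1 a=0 clk=1 b=0 d=1 k=1 j=1 g=1 e=1
t2.Δ2 h=1 a=0 clk=1 b=1 d=1 k=1 j=1 g=1 e=1
t2.Δ3 h=1 a=0 clk=1 b=1 d=0 k=1 j=1 g=1 e=1
t3.Δ0 h=1 a=0 clk=1 b=1 d=0 k=1 j=1 g=1 e=1
t3.Δ1 h=1 a=0 clk=0 b=1 d=0 k=1 j=1 g=1 e=1
t4.Δ0 h=1 a=0 clk=0 b=1 d=0 k=1 j=1 g=1 e=1
t4.Δ1 h=1 a=0 clk=1 b=1 d=0 k=1 j=1 g=1 e=1
t4.Δ2 h=1 a=0 clk=1 b=0 d=0 k=1 j=1 g=1 e=1
t4.Δ3 h=1 a=0 clk=1 b=0 d=1 k=1 j=1 g=1 e=1
t5.Δ0 h=1 a=0 clk=1 b=0 d=1 k=1 j=1 g=1 e=1
t5.Δ1 h=1 a=0 clk=0 b=0 d=1 k=1 j=1 g=1 e=1
t6.Δ0 h=1 a=0 clk=0 b=0 d=1 k=1 j=1 g=1 e=1
t6.Δ1 h=1 a=0 clk=1 b=0 d=1 k=1 j=1 g=1 e=1
t6.Δ2 h=1 a=0 clk=1 b=1 d=1 k=1 j=1 g=1 e=1
t6.Δ3 h=1 a=0 clk=1 b=1 d=0 k=1 j=1 g=1 e=1
t7.Δ0 h=1 a=0 clk=1 b=1 d=0 k=1 j=1 g=1 e=1
t7.Δ1 h=1 a=0 clk=0 b=1 d=0 k=1 j=1 g=1 e=1
t8.Δ0 h=1 a=0 clk=0 b=1 d=0 k=1 j=1 g=1 e=1
t8.Δ1 h=1 a=0 clk=1 b=1 d=0 k=1 j=1 g=1 e=1
t8.Δ2 h=1 a=0 clk=1 b=0 d=0 k=1 j=1 g=1 e=1
t8.Δ3 h=1 a=0 clk=1 b=0 d=1 k=1 j=1 g=1 e=1
t9.Δ0 h=1 a=0 clk=1 b=0 d=1 k=1 j=1 g=1 e=1
t9.Δ1 h=1 a=0 clk=0 b=0 d=1 k=1 j=1 g=1 e=1
t10.Δ0 h=1 a=0 clk=0 b=0 d=1 k=1 j=1 g=1 e=1
t10.Δ1 h=1 a=0 clk=1 b=0 d=1 k=1 j=1 g=1 e=1
t10.Δ2 h=1 a=0 clk=1 b=1 d=1 k=1 j=1 g=1 e=1
t10.Δ3 h=1 a=0 clk=1 b=1 d=0 k=1 j=1 g=1 e=1
t11.Δ0 h=1 a=0 clk=1 b=1 d=0 k=1 j=1 g=1 e=1
t11.Δ1 h=1 a=0 clk=0 b=1 d=0 k=1 j=1 g=1 e=1
t12.Δ0 h=1 a=0 clk=0 b=1 d=0 k=1 j=1 g=1 e=1
t12.Δ1 h=1 a=0 clk=1 b=1 d=0 k=1 j=1 g=1 e=1
t12.Δ2 h=1 a=0 clk=1 b=0 d=0 k=1 j=1 g=1 e=1
t12.Δ3 h=1 a=0 clk=1 b=0 d=1 k=1 j=1 g=1 e=1
t13.Δ0 h=1 a=0 clk=1 b=0 d=1 k=1 j=1 g=1 e=1
t13.Δ1 h=1 a=0 clk=0 b=0 d=1 k=1 j=1 g=1 e=1
t14.Δ0 h=1 a=0 clk=0 b=0 d=1 k=1 j=1 g=1 e=1
t14.Δ1 h=1 a=0 clk=1 b=0 d=1 k=1 j=1 g=1 e=1
t14.Δ2 h=1 a=0 clk=1 b=1 d=1 k=1 j=1 g=1 e=1
t14.Δ3 h=1 a=0 clk=1 b=1 d=0 k=1 j=1 g=1 e=1
t15.Δ0 h=1 a=0 clk=1 b=1 d=0 k=1 j=1 g=1 e=1
t15.Δ1 h=1 a=0 clk=0 b=1 d=0 k=1 j=1 g=1 e=1
t16.Δ0 h=1 a=0 clk=0 b=1 d=0 k=1 j=1 g=1 e=1
t16.Δ1 h=1 a=0 clk=1 b=1 d=0 k=1 j=1 g=1 e=1
t16.Δ2 h=1 a=0 clk=1 b=0 d=0 k=1 j=1 g=1 e=1
t16.Δ3 h=1 a=0 clk=1 b=0 d=1 k=1 j=1 g=1 e=1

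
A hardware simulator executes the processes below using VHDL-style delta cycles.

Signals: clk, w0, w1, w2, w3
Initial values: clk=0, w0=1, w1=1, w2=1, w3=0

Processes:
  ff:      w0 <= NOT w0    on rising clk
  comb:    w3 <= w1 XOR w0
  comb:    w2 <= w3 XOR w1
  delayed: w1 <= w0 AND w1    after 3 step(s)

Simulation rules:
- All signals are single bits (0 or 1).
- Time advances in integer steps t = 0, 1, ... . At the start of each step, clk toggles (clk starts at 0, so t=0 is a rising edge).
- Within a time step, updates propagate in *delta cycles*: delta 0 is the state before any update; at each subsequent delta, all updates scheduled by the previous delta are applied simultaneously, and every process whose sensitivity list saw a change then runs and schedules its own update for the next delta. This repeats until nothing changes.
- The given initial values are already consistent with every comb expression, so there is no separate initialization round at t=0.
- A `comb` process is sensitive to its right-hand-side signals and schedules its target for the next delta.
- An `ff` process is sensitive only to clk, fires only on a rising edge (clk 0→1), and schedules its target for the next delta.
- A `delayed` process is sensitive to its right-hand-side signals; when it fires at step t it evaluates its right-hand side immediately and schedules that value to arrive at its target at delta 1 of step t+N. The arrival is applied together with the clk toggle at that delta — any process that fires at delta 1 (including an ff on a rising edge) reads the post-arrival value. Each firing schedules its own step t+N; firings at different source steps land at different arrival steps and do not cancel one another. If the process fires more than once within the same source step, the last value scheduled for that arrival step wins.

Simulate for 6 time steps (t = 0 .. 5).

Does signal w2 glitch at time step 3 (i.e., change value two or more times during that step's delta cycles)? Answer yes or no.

[bits: clk,w1,w2,w0,w3]
t=0: Δ0=01110 Δ1=11110 Δ2=11100 Δ3=11101 Δ4=11001 | 4Δ
t=1: Δ0=11001 Δ1=01001 | 1Δ
t=2: Δ0=01001 Δ1=11001 Δ2=11011 Δ3=11010 Δ4=11110 | 4Δ
t=3: Δ0=11110 Δ1=00110 Δ2=00011 Δ3=00111 | 3Δ
t=4: Δ0=00111 Δ1=10111 Δ2=10101 Δ3=10100 Δ4=10000 | 4Δ
t=5: Δ0=10000 Δ1=01000 Δ2=01101 Δ3=01001 | 3Δ

yes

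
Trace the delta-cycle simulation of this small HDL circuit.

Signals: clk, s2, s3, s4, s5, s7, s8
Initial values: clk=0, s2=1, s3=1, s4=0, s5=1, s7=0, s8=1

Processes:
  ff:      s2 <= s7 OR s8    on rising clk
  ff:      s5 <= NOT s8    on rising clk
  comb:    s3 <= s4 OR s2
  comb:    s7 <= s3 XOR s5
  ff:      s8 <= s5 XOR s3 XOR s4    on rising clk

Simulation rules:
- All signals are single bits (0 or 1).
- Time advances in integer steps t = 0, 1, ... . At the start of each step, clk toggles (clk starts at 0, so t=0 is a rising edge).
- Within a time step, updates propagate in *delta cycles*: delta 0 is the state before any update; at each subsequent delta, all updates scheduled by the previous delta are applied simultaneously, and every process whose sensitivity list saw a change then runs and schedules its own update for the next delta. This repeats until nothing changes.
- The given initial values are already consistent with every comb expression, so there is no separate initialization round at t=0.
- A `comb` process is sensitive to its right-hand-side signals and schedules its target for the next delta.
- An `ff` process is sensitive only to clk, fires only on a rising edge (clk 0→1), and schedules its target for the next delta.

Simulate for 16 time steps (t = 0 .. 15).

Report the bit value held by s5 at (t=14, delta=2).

t=0 Δ0: s2=1 s3=1 s5=1 s8=1 s7=0 clk=0 s4=0
  Δ1: clk:0→1
  Δ2: s5:1→0, s8:1→0
  Δ3: s7:0→1
  (3Δ to stable)
t=1 Δ0: s2=1 s3=1 s5=0 s8=0 s7=1 clk=1 s4=0
  Δ1: clk:1→0
  (1Δ to stable)
t=2 Δ0: s2=1 s3=1 s5=0 s8=0 s7=1 clk=0 s4=0
  Δ1: clk:0→1
  Δ2: s5:0→1, s8:0→1
  Δ3: s7:1→0
  (3Δ to stable)
t=3 Δ0: s2=1 s3=1 s5=1 s8=1 s7=0 clk=1 s4=0
  Δ1: clk:1→0
  (1Δ to stable)
t=4 Δ0: s2=1 s3=1 s5=1 s8=1 s7=0 clk=0 s4=0
  Δ1: clk:0→1
  Δ2: s5:1→0, s8:1→0
  Δ3: s7:0→1
  (3Δ to stable)
t=5 Δ0: s2=1 s3=1 s5=0 s8=0 s7=1 clk=1 s4=0
  Δ1: clk:1→0
  (1Δ to stable)
t=6 Δ0: s2=1 s3=1 s5=0 s8=0 s7=1 clk=0 s4=0
  Δ1: clk:0→1
  Δ2: s5:0→1, s8:0→1
  Δ3: s7:1→0
  (3Δ to stable)
t=7 Δ0: s2=1 s3=1 s5=1 s8=1 s7=0 clk=1 s4=0
  Δ1: clk:1→0
  (1Δ to stable)
t=8 Δ0: s2=1 s3=1 s5=1 s8=1 s7=0 clk=0 s4=0
  Δ1: clk:0→1
  Δ2: s5:1→0, s8:1→0
  Δ3: s7:0→1
  (3Δ to stable)
t=9 Δ0: s2=1 s3=1 s5=0 s8=0 s7=1 clk=1 s4=0
  Δ1: clk:1→0
  (1Δ to stable)
t=10 Δ0: s2=1 s3=1 s5=0 s8=0 s7=1 clk=0 s4=0
  Δ1: clk:0→1
  Δ2: s5:0→1, s8:0→1
  Δ3: s7:1→0
  (3Δ to stable)
t=11 Δ0: s2=1 s3=1 s5=1 s8=1 s7=0 clk=1 s4=0
  Δ1: clk:1→0
  (1Δ to stable)
t=12 Δ0: s2=1 s3=1 s5=1 s8=1 s7=0 clk=0 s4=0
  Δ1: clk:0→1
  Δ2: s5:1→0, s8:1→0
  Δ3: s7:0→1
  (3Δ to stable)
t=13 Δ0: s2=1 s3=1 s5=0 s8=0 s7=1 clk=1 s4=0
  Δ1: clk:1→0
  (1Δ to stable)
t=14 Δ0: s2=1 s3=1 s5=0 s8=0 s7=1 clk=0 s4=0
  Δ1: clk:0→1
  Δ2: s5:0→1, s8:0→1
  Δ3: s7:1→0
  (3Δ to stable)
t=15 Δ0: s2=1 s3=1 s5=1 s8=1 s7=0 clk=1 s4=0
  Δ1: clk:1→0
  (1Δ to stable)

1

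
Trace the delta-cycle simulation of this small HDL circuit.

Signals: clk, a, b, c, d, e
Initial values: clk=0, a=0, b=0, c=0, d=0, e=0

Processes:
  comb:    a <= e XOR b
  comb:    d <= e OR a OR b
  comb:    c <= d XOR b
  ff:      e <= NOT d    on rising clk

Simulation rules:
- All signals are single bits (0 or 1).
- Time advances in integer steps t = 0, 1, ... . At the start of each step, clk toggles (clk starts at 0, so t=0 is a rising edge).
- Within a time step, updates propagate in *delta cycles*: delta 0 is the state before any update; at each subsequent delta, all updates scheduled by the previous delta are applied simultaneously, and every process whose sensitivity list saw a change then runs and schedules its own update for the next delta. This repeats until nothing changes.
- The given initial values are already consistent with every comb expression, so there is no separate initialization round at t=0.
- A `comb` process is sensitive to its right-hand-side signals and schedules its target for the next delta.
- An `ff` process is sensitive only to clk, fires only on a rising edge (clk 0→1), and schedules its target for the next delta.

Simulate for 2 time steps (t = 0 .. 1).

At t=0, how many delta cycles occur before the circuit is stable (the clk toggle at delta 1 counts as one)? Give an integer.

t0.Δ0 d=0 c=0 clk=0 b=0 a=0 e=0
t0.Δ1 d=0 c=0 clk=1 b=0 a=0 e=0
t0.Δ2 d=0 c=0 clk=1 b=0 a=0 e=1
t0.Δ3 d=1 c=0 clk=1 b=0 a=1 e=1
t0.Δ4 d=1 c=1 clk=1 b=0 a=1 e=1
t1.Δ0 d=1 c=1 clk=1 b=0 a=1 e=1
t1.Δ1 d=1 c=1 clk=0 b=0 a=1 e=1

4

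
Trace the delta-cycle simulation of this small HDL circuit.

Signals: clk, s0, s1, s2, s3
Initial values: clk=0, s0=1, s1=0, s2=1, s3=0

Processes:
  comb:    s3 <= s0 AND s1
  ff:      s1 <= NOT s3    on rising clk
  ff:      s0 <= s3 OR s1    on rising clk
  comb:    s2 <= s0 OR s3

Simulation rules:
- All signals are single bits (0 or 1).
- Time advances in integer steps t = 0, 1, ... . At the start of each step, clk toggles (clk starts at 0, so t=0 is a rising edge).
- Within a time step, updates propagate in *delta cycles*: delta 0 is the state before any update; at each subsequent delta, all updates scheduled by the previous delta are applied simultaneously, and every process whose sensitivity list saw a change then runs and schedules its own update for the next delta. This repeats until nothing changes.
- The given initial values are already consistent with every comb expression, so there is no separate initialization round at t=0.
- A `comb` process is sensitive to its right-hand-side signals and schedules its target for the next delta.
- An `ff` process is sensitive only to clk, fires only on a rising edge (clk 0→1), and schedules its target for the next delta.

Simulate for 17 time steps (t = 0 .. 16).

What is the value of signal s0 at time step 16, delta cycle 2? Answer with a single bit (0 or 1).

t0.Δ0 s3=0 s0=1 s1=0 clk=0 s2=1
t0.Δ1 s3=0 s0=1 s1=0 clk=1 s2=1
t0.Δ2 s3=0 s0=0 s1=1 clk=1 s2=1
t0.Δ3 s3=0 s0=0 s1=1 clk=1 s2=0
t1.Δ0 s3=0 s0=0 s1=1 clk=1 s2=0
t1.Δ1 s3=0 s0=0 s1=1 clk=0 s2=0
t2.Δ0 s3=0 s0=0 s1=1 clk=0 s2=0
t2.Δ1 s3=0 s0=0 s1=1 clk=1 s2=0
t2.Δ2 s3=0 s0=1 s1=1 clk=1 s2=0
t2.Δ3 s3=1 s0=1 s1=1 clk=1 s2=1
t3.Δ0 s3=1 s0=1 s1=1 clk=1 s2=1
t3.Δ1 s3=1 s0=1 s1=1 clk=0 s2=1
t4.Δ0 s3=1 s0=1 s1=1 clk=0 s2=1
t4.Δ1 s3=1 s0=1 s1=1 clk=1 s2=1
t4.Δ2 s3=1 s0=1 s1=0 clk=1 s2=1
t4.Δ3 s3=0 s0=1 s1=0 clk=1 s2=1
t5.Δ0 s3=0 s0=1 s1=0 clk=1 s2=1
t5.Δ1 s3=0 s0=1 s1=0 clk=0 s2=1
t6.Δ0 s3=0 s0=1 s1=0 clk=0 s2=1
t6.Δ1 s3=0 s0=1 s1=0 clk=1 s2=1
t6.Δ2 s3=0 s0=0 s1=1 clk=1 s2=1
t6.Δ3 s3=0 s0=0 s1=1 clk=1 s2=0
t7.Δ0 s3=0 s0=0 s1=1 clk=1 s2=0
t7.Δ1 s3=0 s0=0 s1=1 clk=0 s2=0
t8.Δ0 s3=0 s0=0 s1=1 clk=0 s2=0
t8.Δ1 s3=0 s0=0 s1=1 clk=1 s2=0
t8.Δ2 s3=0 s0=1 s1=1 clk=1 s2=0
t8.Δ3 s3=1 s0=1 s1=1 clk=1 s2=1
t9.Δ0 s3=1 s0=1 s1=1 clk=1 s2=1
t9.Δ1 s3=1 s0=1 s1=1 clk=0 s2=1
t10.Δ0 s3=1 s0=1 s1=1 clk=0 s2=1
t10.Δ1 s3=1 s0=1 s1=1 clk=1 s2=1
t10.Δ2 s3=1 s0=1 s1=0 clk=1 s2=1
t10.Δ3 s3=0 s0=1 s1=0 clk=1 s2=1
t11.Δ0 s3=0 s0=1 s1=0 clk=1 s2=1
t11.Δ1 s3=0 s0=1 s1=0 clk=0 s2=1
t12.Δ0 s3=0 s0=1 s1=0 clk=0 s2=1
t12.Δ1 s3=0 s0=1 s1=0 clk=1 s2=1
t12.Δ2 s3=0 s0=0 s1=1 clk=1 s2=1
t12.Δ3 s3=0 s0=0 s1=1 clk=1 s2=0
t13.Δ0 s3=0 s0=0 s1=1 clk=1 s2=0
t13.Δ1 s3=0 s0=0 s1=1 clk=0 s2=0
t14.Δ0 s3=0 s0=0 s1=1 clk=0 s2=0
t14.Δ1 s3=0 s0=0 s1=1 clk=1 s2=0
t14.Δ2 s3=0 s0=1 s1=1 clk=1 s2=0
t14.Δ3 s3=1 s0=1 s1=1 clk=1 s2=1
t15.Δ0 s3=1 s0=1 s1=1 clk=1 s2=1
t15.Δ1 s3=1 s0=1 s1=1 clk=0 s2=1
t16.Δ0 s3=1 s0=1 s1=1 clk=0 s2=1
t16.Δ1 s3=1 s0=1 s1=1 clk=1 s2=1
t16.Δ2 s3=1 s0=1 s1=0 clk=1 s2=1
t16.Δ3 s3=0 s0=1 s1=0 clk=1 s2=1

1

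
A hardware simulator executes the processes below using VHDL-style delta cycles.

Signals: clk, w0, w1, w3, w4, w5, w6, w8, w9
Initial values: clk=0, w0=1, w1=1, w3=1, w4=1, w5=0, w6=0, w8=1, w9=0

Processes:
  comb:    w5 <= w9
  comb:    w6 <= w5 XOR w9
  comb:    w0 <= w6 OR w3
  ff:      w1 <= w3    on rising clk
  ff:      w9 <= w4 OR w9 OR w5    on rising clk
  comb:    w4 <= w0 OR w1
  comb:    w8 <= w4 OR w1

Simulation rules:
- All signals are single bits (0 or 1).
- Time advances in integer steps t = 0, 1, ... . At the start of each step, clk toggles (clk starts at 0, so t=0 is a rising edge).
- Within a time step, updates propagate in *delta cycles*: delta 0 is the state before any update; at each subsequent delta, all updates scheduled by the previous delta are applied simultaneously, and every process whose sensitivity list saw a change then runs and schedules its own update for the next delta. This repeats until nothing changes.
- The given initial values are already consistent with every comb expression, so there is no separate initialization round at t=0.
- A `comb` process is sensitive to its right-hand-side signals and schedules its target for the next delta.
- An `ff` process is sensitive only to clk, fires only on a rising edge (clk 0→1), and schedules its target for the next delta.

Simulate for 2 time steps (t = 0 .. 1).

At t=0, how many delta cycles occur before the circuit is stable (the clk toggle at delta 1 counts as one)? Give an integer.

4

t0.Δ0 clk=0 w4=1 w5=0 w1=1 w9=0 w3=1 w8=1 w6=0 w0=1
t0.Δ1 clk=1 w4=1 w5=0 w1=1 w9=0 w3=1 w8=1 w6=0 w0=1
t0.Δ2 clk=1 w4=1 w5=0 w1=1 w9=1 w3=1 w8=1 w6=0 w0=1
t0.Δ3 clk=1 w4=1 w5=1 w1=1 w9=1 w3=1 w8=1 w6=1 w0=1
t0.Δ4 clk=1 w4=1 w5=1 w1=1 w9=1 w3=1 w8=1 w6=0 w0=1
t1.Δ0 clk=1 w4=1 w5=1 w1=1 w9=1 w3=1 w8=1 w6=0 w0=1
t1.Δ1 clk=0 w4=1 w5=1 w1=1 w9=1 w3=1 w8=1 w6=0 w0=1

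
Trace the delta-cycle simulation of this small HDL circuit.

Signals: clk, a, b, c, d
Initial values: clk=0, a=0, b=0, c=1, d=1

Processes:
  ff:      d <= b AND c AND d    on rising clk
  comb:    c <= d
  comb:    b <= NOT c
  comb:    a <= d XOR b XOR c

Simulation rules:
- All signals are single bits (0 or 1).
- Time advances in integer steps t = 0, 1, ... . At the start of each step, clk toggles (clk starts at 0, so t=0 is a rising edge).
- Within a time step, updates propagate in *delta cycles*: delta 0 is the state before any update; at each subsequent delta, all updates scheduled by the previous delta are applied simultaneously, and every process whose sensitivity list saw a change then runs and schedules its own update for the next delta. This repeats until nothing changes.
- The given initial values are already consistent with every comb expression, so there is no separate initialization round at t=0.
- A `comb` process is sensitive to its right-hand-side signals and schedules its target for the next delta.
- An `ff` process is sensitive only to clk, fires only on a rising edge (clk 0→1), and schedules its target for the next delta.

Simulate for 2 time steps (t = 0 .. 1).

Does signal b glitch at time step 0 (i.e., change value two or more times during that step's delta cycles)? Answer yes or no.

no

t0.Δ0 d=1 c=1 b=0 a=0 clk=0
t0.Δ1 d=1 c=1 b=0 a=0 clk=1
t0.Δ2 d=0 c=1 b=0 a=0 clk=1
t0.Δ3 d=0 c=0 b=0 a=1 clk=1
t0.Δ4 d=0 c=0 b=1 a=0 clk=1
t0.Δ5 d=0 c=0 b=1 a=1 clk=1
t1.Δ0 d=0 c=0 b=1 a=1 clk=1
t1.Δ1 d=0 c=0 b=1 a=1 clk=0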